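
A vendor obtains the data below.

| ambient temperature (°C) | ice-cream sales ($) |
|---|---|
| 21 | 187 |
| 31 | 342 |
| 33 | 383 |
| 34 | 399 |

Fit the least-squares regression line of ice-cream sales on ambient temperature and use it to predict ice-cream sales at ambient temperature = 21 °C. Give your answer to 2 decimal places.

n = 4, Σx = 119, Σy = 1311, Σxy = 40734, Σx² = 3647
Sxx = Σx² − (Σx)²/n = 3647 − 3540.25 = 106.75
Sxy = Σxy − (Σx)(Σy)/n = 40734 − 39002.25 = 1731.75
b = Sxy/Sxx = 1731.75/106.75 = 16.222482
a = ȳ − b·x̄ = 327.75 − 16.222482·29.75 = -154.868852
ŷ(21) = a + b·21 = -154.868852 + 16.222482·21 = 185.803279

185.80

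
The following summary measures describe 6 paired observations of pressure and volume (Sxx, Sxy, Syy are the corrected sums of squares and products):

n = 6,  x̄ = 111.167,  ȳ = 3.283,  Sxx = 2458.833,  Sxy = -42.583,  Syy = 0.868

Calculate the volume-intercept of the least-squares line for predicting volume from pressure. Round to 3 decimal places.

5.208

b = Sxy/Sxx = -42.583/2458.833 = -0.017318
a = ȳ − b·x̄ = 3.283 − (-0.017318)·111.167 = 5.208232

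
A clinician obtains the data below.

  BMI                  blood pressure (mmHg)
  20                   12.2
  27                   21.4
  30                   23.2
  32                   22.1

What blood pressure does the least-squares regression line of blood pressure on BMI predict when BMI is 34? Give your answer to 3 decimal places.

25.841

n = 4, Σx = 109, Σy = 78.9, Σxy = 2225, Σx² = 3053
Sxx = Σx² − (Σx)²/n = 3053 − 2970.25 = 82.75
Sxy = Σxy − (Σx)(Σy)/n = 2225 − 2150.025 = 74.975
b = Sxy/Sxx = 74.975/82.75 = 0.906042
a = ȳ − b·x̄ = 19.725 − 0.906042·27.25 = -4.964653
ŷ(34) = a + b·34 = -4.964653 + 0.906042·34 = 25.840785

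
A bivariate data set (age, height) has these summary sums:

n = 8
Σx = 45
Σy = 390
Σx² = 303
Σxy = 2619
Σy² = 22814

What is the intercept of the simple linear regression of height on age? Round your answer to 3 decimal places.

Sxx = Σx² − (Σx)²/n = 303 − 253.125 = 49.875
Sxy = Σxy − (Σx)(Σy)/n = 2619 − 2193.75 = 425.25
b = Sxy/Sxx = 425.25/49.875 = 8.526316
a = ȳ − b·x̄ = 48.75 − 8.526316·5.625 = 0.789474

0.789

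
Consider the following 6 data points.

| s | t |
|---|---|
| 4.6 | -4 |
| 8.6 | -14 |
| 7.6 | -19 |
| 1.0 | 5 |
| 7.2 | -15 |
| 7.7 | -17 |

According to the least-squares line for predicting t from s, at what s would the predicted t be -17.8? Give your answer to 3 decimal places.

n = 6, Σx = 36.7, Σy = -64, Σxy = -517.1, Σx² = 265.01
Sxx = Σx² − (Σx)²/n = 265.01 − 224.481667 = 40.528333
Sxy = Σxy − (Σx)(Σy)/n = -517.1 − (-391.466667) = -125.633333
b = Sxy/Sxx = -125.633333/40.528333 = -3.099889
a = ȳ − b·x̄ = -10.666667 − (-3.099889)·6.116667 = 8.294321
Set a + b·x = -17.8: x = (-17.8 − 8.294321) / (-3.099889) = 8.417824

8.418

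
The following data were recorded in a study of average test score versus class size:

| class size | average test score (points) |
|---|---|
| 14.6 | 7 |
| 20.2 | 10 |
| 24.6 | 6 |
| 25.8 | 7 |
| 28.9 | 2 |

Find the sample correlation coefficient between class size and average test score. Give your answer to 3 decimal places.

-0.625

n = 5, Σx = 114.1, Σy = 32, Σxy = 690.2, Σx² = 2727.21, Σy² = 238
Sxx = Σx² − (Σx)²/n = 2727.21 − 2603.762 = 123.448
Sxy = Σxy − (Σx)(Σy)/n = 690.2 − 730.24 = -40.04
Syy = Σy² − (Σy)²/n = 238 − 204.8 = 33.2
r = Sxy/√(Sxx·Syy) = -40.04/√(4098.4736) = -40.04/64.019322 = -0.625436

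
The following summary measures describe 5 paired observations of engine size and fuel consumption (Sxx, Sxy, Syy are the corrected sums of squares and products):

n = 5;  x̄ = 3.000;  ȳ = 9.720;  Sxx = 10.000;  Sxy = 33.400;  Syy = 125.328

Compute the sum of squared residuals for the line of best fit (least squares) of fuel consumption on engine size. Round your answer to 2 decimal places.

13.77

b = Sxy/Sxx = 33.4/10 = 3.34
SSE = Syy − b·Sxy = 125.328 − 3.34·33.4 = 13.772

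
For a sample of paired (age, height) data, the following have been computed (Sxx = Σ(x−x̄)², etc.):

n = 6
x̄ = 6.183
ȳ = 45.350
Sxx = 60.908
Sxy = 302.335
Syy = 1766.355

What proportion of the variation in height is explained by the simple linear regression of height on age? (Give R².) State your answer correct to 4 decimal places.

0.8496

R² = Sxy²/(Sxx·Syy) = (302.335)²/(60.908·1766.355) = 0.849620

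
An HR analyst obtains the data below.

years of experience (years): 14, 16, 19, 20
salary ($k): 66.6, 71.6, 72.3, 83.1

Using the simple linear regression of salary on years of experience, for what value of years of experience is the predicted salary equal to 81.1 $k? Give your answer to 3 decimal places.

20.818

n = 4, Σx = 69, Σy = 293.6, Σxy = 5113.7, Σx² = 1213
Sxx = Σx² − (Σx)²/n = 1213 − 1190.25 = 22.75
Sxy = Σxy − (Σx)(Σy)/n = 5113.7 − 5064.6 = 49.1
b = Sxy/Sxx = 49.1/22.75 = 2.158242
a = ȳ − b·x̄ = 73.4 − 2.158242·17.25 = 36.170330
Set a + b·x = 81.1: x = (81.1 − 36.170330) / 2.158242 = 20.817719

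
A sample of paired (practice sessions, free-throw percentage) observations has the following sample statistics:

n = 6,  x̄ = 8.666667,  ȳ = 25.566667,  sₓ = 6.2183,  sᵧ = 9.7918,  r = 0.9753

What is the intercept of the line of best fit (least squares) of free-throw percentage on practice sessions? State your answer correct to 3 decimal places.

b = r · sᵧ/sₓ = 0.9753 · 9.7918/6.2183 = 1.535780
a = ȳ − b·x̄ = 25.566667 − 1.535780·8.666667 = 12.256571

12.257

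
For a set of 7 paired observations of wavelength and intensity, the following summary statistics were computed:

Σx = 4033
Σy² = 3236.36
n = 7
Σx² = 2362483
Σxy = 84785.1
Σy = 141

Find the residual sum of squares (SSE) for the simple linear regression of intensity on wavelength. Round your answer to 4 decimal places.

Sxx = Σx² − (Σx)²/n = 2362483 − 2323584.142857 = 38898.857143
Sxy = Σxy − (Σx)(Σy)/n = 84785.1 − 81236.142857 = 3548.957143
Syy = Σy² − (Σy)²/n = 3236.36 − 2840.142857 = 396.217143
b = Sxy/Sxx = 3548.957143/38898.857143 = 0.091236
SSE = Syy − b·Sxy = 396.217143 − 0.091236·3548.957143 = 72.426221

72.4262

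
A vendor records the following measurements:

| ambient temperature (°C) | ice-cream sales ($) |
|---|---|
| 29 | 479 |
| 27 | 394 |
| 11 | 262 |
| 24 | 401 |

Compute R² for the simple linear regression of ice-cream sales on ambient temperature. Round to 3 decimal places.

n = 4, Σx = 91, Σy = 1536, Σxy = 37035, Σx² = 2267, Σy² = 614122
Sxx = Σx² − (Σx)²/n = 2267 − 2070.25 = 196.75
Sxy = Σxy − (Σx)(Σy)/n = 37035 − 34944 = 2091
Syy = Σy² − (Σy)²/n = 614122 − 589824 = 24298
R² = Sxy²/(Sxx·Syy) = (2091)²/(196.75·24298) = 0.914582

0.915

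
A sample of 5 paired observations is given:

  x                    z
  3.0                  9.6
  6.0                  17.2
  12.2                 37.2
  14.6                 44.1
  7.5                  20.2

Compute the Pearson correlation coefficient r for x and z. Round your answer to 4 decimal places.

n = 5, Σx = 43.3, Σy = 128.3, Σxy = 1381.2, Σx² = 463.25, Σy² = 4124.69
Sxx = Σx² − (Σx)²/n = 463.25 − 374.978 = 88.272
Sxy = Σxy − (Σx)(Σy)/n = 1381.2 − 1111.078 = 270.122
Syy = Σy² − (Σy)²/n = 4124.69 − 3292.178 = 832.512
r = Sxy/√(Sxx·Syy) = 270.122/√(73487.499264) = 270.122/271.085778 = 0.996445

0.9964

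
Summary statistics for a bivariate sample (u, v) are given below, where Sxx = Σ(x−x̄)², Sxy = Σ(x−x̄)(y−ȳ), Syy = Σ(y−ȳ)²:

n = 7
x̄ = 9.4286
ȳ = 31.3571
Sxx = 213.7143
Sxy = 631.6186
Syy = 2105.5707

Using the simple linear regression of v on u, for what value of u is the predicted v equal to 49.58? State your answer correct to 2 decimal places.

b = Sxy/Sxx = 631.6186/213.7143 = 2.955434
a = ȳ − b·x̄ = 31.3571 − 2.955434·9.4286 = 3.491491
Set a + b·x = 49.58: x = (49.58 − 3.491491) / 2.955434 = 15.594496

15.59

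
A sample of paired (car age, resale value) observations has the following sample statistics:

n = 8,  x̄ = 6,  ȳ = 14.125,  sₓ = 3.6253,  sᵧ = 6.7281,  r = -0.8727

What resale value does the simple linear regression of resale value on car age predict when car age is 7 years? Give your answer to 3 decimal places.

b = r · sᵧ/sₓ = -0.8727 · 6.7281/3.6253 = -1.619621
a = ȳ − b·x̄ = 14.125 − (-1.619621)·6 = 23.842727
ŷ(7) = a + b·7 = 23.842727 + (-1.619621)·7 = 12.505379

12.505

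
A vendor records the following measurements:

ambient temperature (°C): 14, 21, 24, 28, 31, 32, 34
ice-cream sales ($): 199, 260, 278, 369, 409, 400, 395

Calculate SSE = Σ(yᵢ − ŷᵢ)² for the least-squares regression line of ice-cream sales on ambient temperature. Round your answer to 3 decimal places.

n = 7, Σx = 184, Σy = 2310, Σxy = 64159, Σx² = 5138, Σy² = 803952
Sxx = Σx² − (Σx)²/n = 5138 − 4836.571429 = 301.428571
Sxy = Σxy − (Σx)(Σy)/n = 64159 − 60720 = 3439
Syy = Σy² − (Σy)²/n = 803952 − 762300 = 41652
b = Sxy/Sxx = 3439/301.428571 = 11.409005
SSE = Syy − b·Sxy = 41652 − 11.409005·3439 = 2416.432701

2416.433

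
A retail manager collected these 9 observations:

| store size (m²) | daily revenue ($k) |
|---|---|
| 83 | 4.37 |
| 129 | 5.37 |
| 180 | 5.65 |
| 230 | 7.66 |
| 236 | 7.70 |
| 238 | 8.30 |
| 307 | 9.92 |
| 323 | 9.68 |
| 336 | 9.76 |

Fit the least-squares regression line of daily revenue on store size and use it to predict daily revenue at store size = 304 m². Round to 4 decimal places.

9.3482

n = 9, Σx = 2062, Σy = 68.41, Σxy = 17078.28, Σx² = 532644
Sxx = Σx² − (Σx)²/n = 532644 − 472427.111111 = 60216.888889
Sxy = Σxy − (Σx)(Σy)/n = 17078.28 − 15673.491111 = 1404.788889
b = Sxy/Sxx = 1404.788889/60216.888889 = 0.023329
a = ȳ − b·x̄ = 7.601111 − 0.023329·229.111111 = 2.256220
ŷ(304) = a + b·304 = 2.256220 + 0.023329·304 = 9.348180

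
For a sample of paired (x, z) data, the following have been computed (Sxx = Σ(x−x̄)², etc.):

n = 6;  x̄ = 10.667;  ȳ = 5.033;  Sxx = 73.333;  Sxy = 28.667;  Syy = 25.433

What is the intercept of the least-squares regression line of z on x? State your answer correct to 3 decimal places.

0.863

b = Sxy/Sxx = 28.667/73.333 = 0.390915
a = ȳ − b·x̄ = 5.033 − 0.390915·10.667 = 0.863105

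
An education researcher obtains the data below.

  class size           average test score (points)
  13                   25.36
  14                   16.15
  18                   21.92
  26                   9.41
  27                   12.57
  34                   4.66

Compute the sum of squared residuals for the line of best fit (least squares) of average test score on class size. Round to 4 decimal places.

n = 6, Σx = 132, Σy = 90.07, Σxy = 1692.83, Σx² = 3250, Σy² = 1652.7071
Sxx = Σx² − (Σx)²/n = 3250 − 2904 = 346
Sxy = Σxy − (Σx)(Σy)/n = 1692.83 − 1981.54 = -288.71
Syy = Σy² − (Σy)²/n = 1652.7071 − 1352.100817 = 300.606283
b = Sxy/Sxx = -288.71/346 = -0.834422
SSE = Syy − b·Sxy = 300.606283 − (-0.834422)·(-288.71) = 59.700318

59.7003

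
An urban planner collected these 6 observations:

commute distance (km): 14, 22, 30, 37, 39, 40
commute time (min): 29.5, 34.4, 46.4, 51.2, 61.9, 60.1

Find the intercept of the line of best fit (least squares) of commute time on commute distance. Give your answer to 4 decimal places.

n = 6, Σx = 182, Σy = 283.5, Σxy = 9274.3, Σx² = 6070
Sxx = Σx² − (Σx)²/n = 6070 − 5520.666667 = 549.333333
Sxy = Σxy − (Σx)(Σy)/n = 9274.3 − 8599.5 = 674.8
b = Sxy/Sxx = 674.8/549.333333 = 1.228398
a = ȳ − b·x̄ = 47.25 − 1.228398·30.333333 = 9.988592

9.9886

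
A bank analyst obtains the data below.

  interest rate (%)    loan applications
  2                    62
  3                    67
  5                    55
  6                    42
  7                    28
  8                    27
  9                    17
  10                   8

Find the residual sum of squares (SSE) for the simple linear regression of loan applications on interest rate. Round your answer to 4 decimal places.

172.8649

n = 8, Σx = 50, Σy = 306, Σxy = 1497, Σx² = 368, Σy² = 14988
Sxx = Σx² − (Σx)²/n = 368 − 312.5 = 55.5
Sxy = Σxy − (Σx)(Σy)/n = 1497 − 1912.5 = -415.5
Syy = Σy² − (Σy)²/n = 14988 − 11704.5 = 3283.5
b = Sxy/Sxx = -415.5/55.5 = -7.486486
SSE = Syy − b·Sxy = 3283.5 − (-7.486486)·(-415.5) = 172.864865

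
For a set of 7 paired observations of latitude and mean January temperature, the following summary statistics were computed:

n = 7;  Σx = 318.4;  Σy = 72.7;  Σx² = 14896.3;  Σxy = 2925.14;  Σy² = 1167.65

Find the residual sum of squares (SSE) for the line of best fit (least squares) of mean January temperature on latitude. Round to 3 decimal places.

60.442

Sxx = Σx² − (Σx)²/n = 14896.3 − 14482.651429 = 413.648571
Sxy = Σxy − (Σx)(Σy)/n = 2925.14 − 3306.811429 = -381.671429
Syy = Σy² − (Σy)²/n = 1167.65 − 755.041429 = 412.608571
b = Sxy/Sxx = -381.671429/413.648571 = -0.922695
SSE = Syy − b·Sxy = 412.608571 − (-0.922695)·(-381.671429) = 60.442290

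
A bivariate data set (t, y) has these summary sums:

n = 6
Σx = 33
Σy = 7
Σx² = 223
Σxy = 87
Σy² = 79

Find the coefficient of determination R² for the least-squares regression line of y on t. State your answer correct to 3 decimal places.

0.800

Sxx = Σx² − (Σx)²/n = 223 − 181.5 = 41.5
Sxy = Σxy − (Σx)(Σy)/n = 87 − 38.5 = 48.5
Syy = Σy² − (Σy)²/n = 79 − 8.166667 = 70.833333
R² = Sxy²/(Sxx·Syy) = (48.5)²/(41.5·70.833333) = 0.800198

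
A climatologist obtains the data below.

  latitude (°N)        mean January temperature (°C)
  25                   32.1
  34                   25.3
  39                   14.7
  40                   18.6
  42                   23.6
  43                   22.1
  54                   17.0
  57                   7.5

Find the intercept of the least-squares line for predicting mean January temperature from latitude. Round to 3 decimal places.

45.689

n = 8, Σx = 334, Σy = 160.9, Σxy = 6267, Σx² = 14680
Sxx = Σx² − (Σx)²/n = 14680 − 13944.5 = 735.5
Sxy = Σxy − (Σx)(Σy)/n = 6267 − 6717.575 = -450.575
b = Sxy/Sxx = -450.575/735.5 = -0.612610
a = ȳ − b·x̄ = 20.1125 − (-0.612610)·41.75 = 45.688987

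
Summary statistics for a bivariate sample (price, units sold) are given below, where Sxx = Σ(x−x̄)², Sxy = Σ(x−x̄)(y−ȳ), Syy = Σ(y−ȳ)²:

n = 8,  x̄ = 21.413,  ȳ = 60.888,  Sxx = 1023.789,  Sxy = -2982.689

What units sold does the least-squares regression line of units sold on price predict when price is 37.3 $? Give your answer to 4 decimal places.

14.6031

b = Sxy/Sxx = -2982.689/1023.789 = -2.913383
a = ȳ − b·x̄ = 60.888 − (-2.913383)·21.413 = 123.272260
ŷ(37.3) = a + b·37.3 = 123.272260 + (-2.913383)·37.3 = 14.603092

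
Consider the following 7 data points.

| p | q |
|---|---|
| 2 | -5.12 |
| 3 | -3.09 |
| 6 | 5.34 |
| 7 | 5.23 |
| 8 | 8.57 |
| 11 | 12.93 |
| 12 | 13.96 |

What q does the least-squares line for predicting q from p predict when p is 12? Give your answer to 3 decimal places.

15.088

n = 7, Σx = 49, Σy = 37.82, Σxy = 427.45, Σx² = 427
Sxx = Σx² − (Σx)²/n = 427 − 343 = 84
Sxy = Σxy − (Σx)(Σy)/n = 427.45 − 264.74 = 162.71
b = Sxy/Sxx = 162.71/84 = 1.937024
a = ȳ − b·x̄ = 5.402857 − 1.937024·7 = -8.156310
ŷ(12) = a + b·12 = -8.156310 + 1.937024·12 = 15.087976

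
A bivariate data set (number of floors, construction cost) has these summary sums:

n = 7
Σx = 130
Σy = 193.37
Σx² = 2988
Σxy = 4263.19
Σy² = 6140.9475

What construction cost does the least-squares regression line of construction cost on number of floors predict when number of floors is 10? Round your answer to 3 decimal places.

17.584

Sxx = Σx² − (Σx)²/n = 2988 − 2414.285714 = 573.714286
Sxy = Σxy − (Σx)(Σy)/n = 4263.19 − 3591.157143 = 672.032857
b = Sxy/Sxx = 672.032857/573.714286 = 1.171372
a = ȳ − b·x̄ = 27.624286 − 1.171372·18.571429 = 5.870234
ŷ(10) = a + b·10 = 5.870234 + 1.171372·10 = 17.583954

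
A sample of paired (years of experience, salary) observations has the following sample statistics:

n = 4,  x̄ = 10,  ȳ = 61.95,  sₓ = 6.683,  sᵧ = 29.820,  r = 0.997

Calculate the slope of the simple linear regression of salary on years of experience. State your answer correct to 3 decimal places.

b = r · sᵧ/sₓ = 0.997 · 29.82/6.683 = 4.448682

4.449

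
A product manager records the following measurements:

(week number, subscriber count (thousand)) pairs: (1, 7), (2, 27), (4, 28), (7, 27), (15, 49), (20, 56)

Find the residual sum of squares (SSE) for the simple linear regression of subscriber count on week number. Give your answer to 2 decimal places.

197.73

n = 6, Σx = 49, Σy = 194, Σxy = 2217, Σx² = 695, Σy² = 7828
Sxx = Σx² − (Σx)²/n = 695 − 400.166667 = 294.833333
Sxy = Σxy − (Σx)(Σy)/n = 2217 − 1584.333333 = 632.666667
Syy = Σy² − (Σy)²/n = 7828 − 6272.666667 = 1555.333333
b = Sxy/Sxx = 632.666667/294.833333 = 2.145845
SSE = Syy − b·Sxy = 1555.333333 − 2.145845·632.666667 = 197.728660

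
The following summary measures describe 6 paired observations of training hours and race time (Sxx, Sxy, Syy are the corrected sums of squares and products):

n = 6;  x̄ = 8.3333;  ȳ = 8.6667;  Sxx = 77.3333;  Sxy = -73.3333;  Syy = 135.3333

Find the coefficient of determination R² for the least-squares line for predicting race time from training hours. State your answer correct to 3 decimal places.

0.514

R² = Sxy²/(Sxx·Syy) = (-73.3333)²/(77.3333·135.3333) = 0.513844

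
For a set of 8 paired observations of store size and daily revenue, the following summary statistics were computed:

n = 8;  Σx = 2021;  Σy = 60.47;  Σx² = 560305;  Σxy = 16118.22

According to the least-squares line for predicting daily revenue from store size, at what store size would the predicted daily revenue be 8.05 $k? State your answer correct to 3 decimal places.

Sxx = Σx² − (Σx)²/n = 560305 − 510555.125 = 49749.875
Sxy = Σxy − (Σx)(Σy)/n = 16118.22 − 15276.23375 = 841.98625
b = Sxy/Sxx = 841.98625/49749.875 = 0.016924
a = ȳ − b·x̄ = 7.55875 − 0.016924·252.625 = 3.283226
Set a + b·x = 8.05: x = (8.05 − 3.283226) / 0.016924 = 281.651158

281.651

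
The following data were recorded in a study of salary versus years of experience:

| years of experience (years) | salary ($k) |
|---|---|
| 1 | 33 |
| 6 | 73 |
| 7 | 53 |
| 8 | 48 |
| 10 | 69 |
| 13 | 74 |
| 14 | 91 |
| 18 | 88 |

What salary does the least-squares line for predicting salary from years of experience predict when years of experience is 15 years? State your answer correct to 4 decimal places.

83.6286

n = 8, Σx = 77, Σy = 529, Σxy = 5736, Σx² = 939
Sxx = Σx² − (Σx)²/n = 939 − 741.125 = 197.875
Sxy = Σxy − (Σx)(Σy)/n = 5736 − 5091.625 = 644.375
b = Sxy/Sxx = 644.375/197.875 = 3.256475
a = ȳ − b·x̄ = 66.125 − 3.256475·9.625 = 34.781428
ŷ(15) = a + b·15 = 34.781428 + 3.256475·15 = 83.628553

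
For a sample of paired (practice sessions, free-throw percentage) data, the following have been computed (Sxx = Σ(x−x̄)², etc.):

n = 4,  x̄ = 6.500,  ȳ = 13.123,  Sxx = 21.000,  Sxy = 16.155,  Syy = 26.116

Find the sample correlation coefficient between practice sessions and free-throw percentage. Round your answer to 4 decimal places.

r = Sxy/√(Sxx·Syy) = 16.155/√(548.436) = 16.155/23.418710 = 0.689833

0.6898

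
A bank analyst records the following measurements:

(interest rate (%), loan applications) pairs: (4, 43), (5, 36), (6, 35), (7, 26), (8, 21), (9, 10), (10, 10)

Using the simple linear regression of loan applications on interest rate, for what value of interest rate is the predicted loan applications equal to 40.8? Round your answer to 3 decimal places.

n = 7, Σx = 49, Σy = 181, Σxy = 1102, Σx² = 371
Sxx = Σx² − (Σx)²/n = 371 − 343 = 28
Sxy = Σxy − (Σx)(Σy)/n = 1102 − 1267 = -165
b = Sxy/Sxx = -165/28 = -5.892857
a = ȳ − b·x̄ = 25.857143 − (-5.892857)·7 = 67.107143
Set a + b·x = 40.8: x = (40.8 − 67.107143) / (-5.892857) = 4.464242

4.464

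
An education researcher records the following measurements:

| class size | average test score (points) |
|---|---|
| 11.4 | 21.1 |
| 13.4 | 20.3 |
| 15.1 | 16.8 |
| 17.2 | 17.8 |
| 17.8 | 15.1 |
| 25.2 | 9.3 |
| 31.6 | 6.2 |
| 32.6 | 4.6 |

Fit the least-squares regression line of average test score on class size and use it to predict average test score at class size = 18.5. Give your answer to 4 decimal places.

15.4633

n = 8, Σx = 164.3, Σy = 111.2, Σxy = 1921.42, Σx² = 3846.57
Sxx = Σx² − (Σx)²/n = 3846.57 − 3374.31125 = 472.25875
Sxy = Σxy − (Σx)(Σy)/n = 1921.42 − 2283.77 = -362.35
b = Sxy/Sxx = -362.35/472.25875 = -0.767270
a = ȳ − b·x̄ = 13.9 − (-0.767270)·20.5375 = 29.657809
ŷ(18.5) = a + b·18.5 = 29.657809 + (-0.767270)·18.5 = 15.463313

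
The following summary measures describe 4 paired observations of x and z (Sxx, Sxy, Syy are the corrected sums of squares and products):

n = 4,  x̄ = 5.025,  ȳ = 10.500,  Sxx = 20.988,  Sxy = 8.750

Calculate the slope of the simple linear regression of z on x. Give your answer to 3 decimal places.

b = Sxy/Sxx = 8.75/20.988 = 0.416905

0.417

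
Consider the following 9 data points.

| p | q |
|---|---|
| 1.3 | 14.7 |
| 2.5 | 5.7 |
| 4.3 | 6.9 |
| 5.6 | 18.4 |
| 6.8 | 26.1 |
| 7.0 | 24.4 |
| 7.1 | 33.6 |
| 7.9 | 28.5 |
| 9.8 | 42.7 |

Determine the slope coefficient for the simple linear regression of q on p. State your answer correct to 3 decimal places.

3.942

n = 9, Σx = 52.3, Σy = 201, Σxy = 1396.52, Σx² = 361.89
Sxx = Σx² − (Σx)²/n = 361.89 − 303.921111 = 57.968889
Sxy = Σxy − (Σx)(Σy)/n = 1396.52 − 1168.033333 = 228.486667
b = Sxy/Sxx = 228.486667/57.968889 = 3.941540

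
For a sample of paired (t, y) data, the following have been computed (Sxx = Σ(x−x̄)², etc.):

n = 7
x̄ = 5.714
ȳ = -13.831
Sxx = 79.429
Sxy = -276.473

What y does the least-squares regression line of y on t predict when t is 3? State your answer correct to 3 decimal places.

b = Sxy/Sxx = -276.473/79.429 = -3.480756
a = ȳ − b·x̄ = -13.831 − (-3.480756)·5.714 = 6.058042
ŷ(3) = a + b·3 = 6.058042 + (-3.480756)·3 = -4.384227

-4.384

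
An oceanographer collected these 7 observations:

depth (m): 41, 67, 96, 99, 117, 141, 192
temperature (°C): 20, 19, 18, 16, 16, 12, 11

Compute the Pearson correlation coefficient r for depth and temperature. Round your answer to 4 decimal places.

-0.9559

n = 7, Σx = 753, Σy = 112, Σxy = 11081, Σx² = 95621, Σy² = 1862
Sxx = Σx² − (Σx)²/n = 95621 − 81001.285714 = 14619.714286
Sxy = Σxy − (Σx)(Σy)/n = 11081 − 12048 = -967
Syy = Σy² − (Σy)²/n = 1862 − 1792 = 70
r = Sxy/√(Sxx·Syy) = -967/√(1023380) = -967/1011.622459 = -0.955890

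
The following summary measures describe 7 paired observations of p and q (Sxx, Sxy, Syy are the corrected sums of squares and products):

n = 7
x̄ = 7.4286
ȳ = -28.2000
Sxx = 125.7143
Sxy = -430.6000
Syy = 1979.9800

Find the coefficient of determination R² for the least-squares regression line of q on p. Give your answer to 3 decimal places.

R² = Sxy²/(Sxx·Syy) = (-430.6)²/(125.7143·1979.98) = 0.744908

0.745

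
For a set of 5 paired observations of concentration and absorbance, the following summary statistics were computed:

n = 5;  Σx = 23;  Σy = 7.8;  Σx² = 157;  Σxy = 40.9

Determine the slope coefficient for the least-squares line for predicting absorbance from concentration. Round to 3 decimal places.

Sxx = Σx² − (Σx)²/n = 157 − 105.8 = 51.2
Sxy = Σxy − (Σx)(Σy)/n = 40.9 − 35.88 = 5.02
b = Sxy/Sxx = 5.02/51.2 = 0.098047

0.098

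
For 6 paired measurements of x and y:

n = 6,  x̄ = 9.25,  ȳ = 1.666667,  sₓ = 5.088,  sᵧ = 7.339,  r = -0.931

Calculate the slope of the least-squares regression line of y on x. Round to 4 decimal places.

b = r · sᵧ/sₓ = -0.931 · 7.339/5.088 = -1.342887

-1.3429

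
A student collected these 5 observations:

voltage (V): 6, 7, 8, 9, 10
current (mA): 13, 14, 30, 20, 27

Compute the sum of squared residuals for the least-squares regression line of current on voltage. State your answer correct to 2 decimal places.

n = 5, Σx = 40, Σy = 104, Σxy = 866, Σx² = 330, Σy² = 2394
Sxx = Σx² − (Σx)²/n = 330 − 320 = 10
Sxy = Σxy − (Σx)(Σy)/n = 866 − 832 = 34
Syy = Σy² − (Σy)²/n = 2394 − 2163.2 = 230.8
b = Sxy/Sxx = 34/10 = 3.4
SSE = Syy − b·Sxy = 230.8 − 3.4·34 = 115.2

115.20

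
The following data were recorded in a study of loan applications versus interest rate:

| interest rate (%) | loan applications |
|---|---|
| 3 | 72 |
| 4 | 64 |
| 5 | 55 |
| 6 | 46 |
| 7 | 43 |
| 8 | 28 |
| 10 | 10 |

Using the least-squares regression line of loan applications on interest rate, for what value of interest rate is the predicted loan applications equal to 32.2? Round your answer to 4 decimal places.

n = 7, Σx = 43, Σy = 318, Σxy = 1648, Σx² = 299
Sxx = Σx² − (Σx)²/n = 299 − 264.142857 = 34.857143
Sxy = Σxy − (Σx)(Σy)/n = 1648 − 1953.428571 = -305.428571
b = Sxy/Sxx = -305.428571/34.857143 = -8.762295
a = ȳ − b·x̄ = 45.428571 − (-8.762295)·6.142857 = 99.254098
Set a + b·x = 32.2: x = (32.2 − 99.254098) / (-8.762295) = 7.652572

7.6526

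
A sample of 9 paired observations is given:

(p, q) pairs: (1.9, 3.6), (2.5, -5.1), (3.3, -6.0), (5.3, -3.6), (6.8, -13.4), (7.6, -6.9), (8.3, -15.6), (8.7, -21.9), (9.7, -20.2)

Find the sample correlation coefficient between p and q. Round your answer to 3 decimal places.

n = 9, Σx = 54.1, Σy = -89.1, Σxy = -704.3, Σx² = 391.51, Σy² = 1446.11
Sxx = Σx² − (Σx)²/n = 391.51 − 325.201111 = 66.308889
Sxy = Σxy − (Σx)(Σy)/n = -704.3 − (-535.59) = -168.71
Syy = Σy² − (Σy)²/n = 1446.11 − 882.09 = 564.02
r = Sxy/√(Sxx·Syy) = -168.71/√(37399.539511) = -168.71/193.389605 = -0.872384

-0.872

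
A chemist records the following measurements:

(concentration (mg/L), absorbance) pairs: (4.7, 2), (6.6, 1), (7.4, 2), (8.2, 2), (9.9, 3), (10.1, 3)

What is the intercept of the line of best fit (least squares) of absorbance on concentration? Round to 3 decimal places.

n = 6, Σx = 46.9, Σy = 13, Σxy = 107.2, Σx² = 387.67
Sxx = Σx² − (Σx)²/n = 387.67 − 366.601667 = 21.068333
Sxy = Σxy − (Σx)(Σy)/n = 107.2 − 101.616667 = 5.583333
b = Sxy/Sxx = 5.583333/21.068333 = 0.265011
a = ȳ − b·x̄ = 2.166667 − 0.265011·7.816667 = 0.095167

0.095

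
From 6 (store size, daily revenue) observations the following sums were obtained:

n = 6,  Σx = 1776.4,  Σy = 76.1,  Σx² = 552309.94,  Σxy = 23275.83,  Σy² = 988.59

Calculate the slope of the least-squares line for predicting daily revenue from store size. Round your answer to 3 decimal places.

Sxx = Σx² − (Σx)²/n = 552309.94 − 525932.826667 = 26377.113333
Sxy = Σxy − (Σx)(Σy)/n = 23275.83 − 22530.673333 = 745.156667
b = Sxy/Sxx = 745.156667/26377.113333 = 0.028250

0.028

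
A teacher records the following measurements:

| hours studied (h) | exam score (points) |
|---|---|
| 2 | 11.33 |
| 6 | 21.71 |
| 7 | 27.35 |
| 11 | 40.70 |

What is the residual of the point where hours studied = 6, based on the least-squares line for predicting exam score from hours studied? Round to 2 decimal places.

-1.92

n = 4, Σx = 26, Σy = 101.09, Σxy = 792.07, Σx² = 210
Sxx = Σx² − (Σx)²/n = 210 − 169 = 41
Sxy = Σxy − (Σx)(Σy)/n = 792.07 − 657.085 = 134.985
b = Sxy/Sxx = 134.985/41 = 3.292317
a = ȳ − b·x̄ = 25.2725 − 3.292317·6.5 = 3.872439
ŷ(6) = 3.872439 + 3.292317·6 = 23.626341
residual = y − ŷ = 21.71 − 23.626341 = -1.916341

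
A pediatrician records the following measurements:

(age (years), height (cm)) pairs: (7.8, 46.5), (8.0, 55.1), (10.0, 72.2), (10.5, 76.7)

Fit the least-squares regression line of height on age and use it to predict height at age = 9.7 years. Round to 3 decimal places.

68.973

n = 4, Σx = 36.3, Σy = 250.5, Σxy = 2330.85, Σx² = 335.09
Sxx = Σx² − (Σx)²/n = 335.09 − 329.4225 = 5.6675
Sxy = Σxy − (Σx)(Σy)/n = 2330.85 − 2273.2875 = 57.5625
b = Sxy/Sxx = 57.5625/5.6675 = 10.156595
a = ȳ − b·x̄ = 62.625 − 10.156595·9.075 = -29.546096
ŷ(9.7) = a + b·9.7 = -29.546096 + 10.156595·9.7 = 68.972872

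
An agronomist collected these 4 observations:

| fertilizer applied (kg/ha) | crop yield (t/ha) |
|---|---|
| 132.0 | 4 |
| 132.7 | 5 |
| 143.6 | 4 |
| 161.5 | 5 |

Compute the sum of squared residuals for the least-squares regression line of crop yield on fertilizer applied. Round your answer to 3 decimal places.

0.848

n = 4, Σx = 569.8, Σy = 18, Σxy = 2573.4, Σx² = 81736.5, Σy² = 82
Sxx = Σx² − (Σx)²/n = 81736.5 − 81168.01 = 568.49
Sxy = Σxy − (Σx)(Σy)/n = 2573.4 − 2564.1 = 9.3
Syy = Σy² − (Σy)²/n = 82 − 81 = 1
b = Sxy/Sxx = 9.3/568.49 = 0.016359
SSE = Syy − b·Sxy = 1 − 0.016359·9.3 = 0.847860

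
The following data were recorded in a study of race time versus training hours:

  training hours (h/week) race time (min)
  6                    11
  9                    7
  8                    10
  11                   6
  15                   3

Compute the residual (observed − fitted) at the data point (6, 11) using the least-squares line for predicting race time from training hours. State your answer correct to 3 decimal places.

n = 5, Σx = 49, Σy = 37, Σxy = 320, Σx² = 527
Sxx = Σx² − (Σx)²/n = 527 − 480.2 = 46.8
Sxy = Σxy − (Σx)(Σy)/n = 320 − 362.6 = -42.6
b = Sxy/Sxx = -42.6/46.8 = -0.910256
a = ȳ − b·x̄ = 7.4 − (-0.910256)·9.8 = 16.320513
ŷ(6) = 16.320513 + (-0.910256)·6 = 10.858974
residual = y − ŷ = 11 − 10.858974 = 0.141026

0.141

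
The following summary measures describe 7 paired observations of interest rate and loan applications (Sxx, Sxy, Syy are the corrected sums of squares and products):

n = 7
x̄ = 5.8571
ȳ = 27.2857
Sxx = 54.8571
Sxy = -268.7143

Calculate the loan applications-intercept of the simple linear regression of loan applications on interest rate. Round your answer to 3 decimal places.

55.976

b = Sxy/Sxx = -268.7143/54.8571 = -4.898442
a = ȳ − b·x̄ = 27.2857 − (-4.898442)·5.8571 = 55.976362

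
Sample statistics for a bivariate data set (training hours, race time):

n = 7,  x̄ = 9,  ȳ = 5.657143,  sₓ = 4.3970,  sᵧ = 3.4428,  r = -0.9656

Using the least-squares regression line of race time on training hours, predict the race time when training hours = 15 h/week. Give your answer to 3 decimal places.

1.121

b = r · sᵧ/sₓ = -0.9656 · 3.4428/4.397 = -0.756054
a = ȳ − b·x̄ = 5.657143 − (-0.756054)·9 = 12.461625
ŷ(15) = a + b·15 = 12.461625 + (-0.756054)·15 = 1.120821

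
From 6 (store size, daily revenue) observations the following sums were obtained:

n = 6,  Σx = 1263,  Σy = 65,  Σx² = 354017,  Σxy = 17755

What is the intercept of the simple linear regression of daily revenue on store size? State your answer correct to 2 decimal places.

Sxx = Σx² − (Σx)²/n = 354017 − 265861.5 = 88155.5
Sxy = Σxy − (Σx)(Σy)/n = 17755 − 13682.5 = 4072.5
b = Sxy/Sxx = 4072.5/88155.5 = 0.046197
a = ȳ − b·x̄ = 10.833333 − 0.046197·210.5 = 1.108912

1.11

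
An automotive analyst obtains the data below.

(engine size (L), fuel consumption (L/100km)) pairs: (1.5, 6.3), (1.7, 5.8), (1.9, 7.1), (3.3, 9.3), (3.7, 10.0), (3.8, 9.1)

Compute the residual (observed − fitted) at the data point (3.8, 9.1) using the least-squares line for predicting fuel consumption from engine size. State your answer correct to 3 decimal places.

n = 6, Σx = 15.9, Σy = 47.6, Σxy = 135.07, Σx² = 47.77
Sxx = Σx² − (Σx)²/n = 47.77 − 42.135 = 5.635
Sxy = Σxy − (Σx)(Σy)/n = 135.07 − 126.14 = 8.93
b = Sxy/Sxx = 8.93/5.635 = 1.584738
a = ȳ − b·x̄ = 7.933333 − 1.584738·2.65 = 3.733777
ŷ(3.8) = 3.733777 + 1.584738·3.8 = 9.755782
residual = y − ŷ = 9.1 − 9.755782 = -0.655782

-0.656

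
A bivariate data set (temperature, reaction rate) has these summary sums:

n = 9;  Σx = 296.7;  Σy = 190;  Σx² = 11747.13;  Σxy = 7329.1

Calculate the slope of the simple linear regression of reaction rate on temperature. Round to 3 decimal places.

0.542

Sxx = Σx² − (Σx)²/n = 11747.13 − 9781.21 = 1965.92
Sxy = Σxy − (Σx)(Σy)/n = 7329.1 − 6263.666667 = 1065.433333
b = Sxy/Sxx = 1065.433333/1965.92 = 0.541952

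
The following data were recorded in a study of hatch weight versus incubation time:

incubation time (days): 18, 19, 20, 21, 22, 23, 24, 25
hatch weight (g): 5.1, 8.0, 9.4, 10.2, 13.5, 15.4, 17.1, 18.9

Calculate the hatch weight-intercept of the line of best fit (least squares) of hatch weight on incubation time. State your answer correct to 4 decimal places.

-29.6226

n = 8, Σx = 172, Σy = 97.6, Σxy = 2180.1, Σx² = 3740
Sxx = Σx² − (Σx)²/n = 3740 − 3698 = 42
Sxy = Σxy − (Σx)(Σy)/n = 2180.1 − 2098.4 = 81.7
b = Sxy/Sxx = 81.7/42 = 1.945238
a = ȳ − b·x̄ = 12.2 − 1.945238·21.5 = -29.622619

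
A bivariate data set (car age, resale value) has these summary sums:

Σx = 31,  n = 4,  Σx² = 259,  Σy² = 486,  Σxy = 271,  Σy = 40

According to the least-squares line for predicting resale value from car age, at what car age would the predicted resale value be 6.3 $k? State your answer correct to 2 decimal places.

9.53

Sxx = Σx² − (Σx)²/n = 259 − 240.25 = 18.75
Sxy = Σxy − (Σx)(Σy)/n = 271 − 310 = -39
b = Sxy/Sxx = -39/18.75 = -2.08
a = ȳ − b·x̄ = 10 − (-2.08)·7.75 = 26.12
Set a + b·x = 6.3: x = (6.3 − 26.12) / (-2.08) = 9.528846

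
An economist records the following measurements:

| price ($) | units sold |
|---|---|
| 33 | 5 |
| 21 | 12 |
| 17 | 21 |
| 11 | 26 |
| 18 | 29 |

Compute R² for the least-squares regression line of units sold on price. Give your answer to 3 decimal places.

0.737

n = 5, Σx = 100, Σy = 93, Σxy = 1582, Σx² = 2264, Σy² = 2127
Sxx = Σx² − (Σx)²/n = 2264 − 2000 = 264
Sxy = Σxy − (Σx)(Σy)/n = 1582 − 1860 = -278
Syy = Σy² − (Σy)²/n = 2127 − 1729.8 = 397.2
R² = Sxy²/(Sxx·Syy) = (-278)²/(264·397.2) = 0.737015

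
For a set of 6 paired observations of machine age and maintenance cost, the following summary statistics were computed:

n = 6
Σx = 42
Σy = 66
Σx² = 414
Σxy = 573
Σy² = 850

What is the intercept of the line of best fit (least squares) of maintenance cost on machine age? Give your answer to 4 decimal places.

4.5250

Sxx = Σx² − (Σx)²/n = 414 − 294 = 120
Sxy = Σxy − (Σx)(Σy)/n = 573 − 462 = 111
b = Sxy/Sxx = 111/120 = 0.925
a = ȳ − b·x̄ = 11 − 0.925·7 = 4.525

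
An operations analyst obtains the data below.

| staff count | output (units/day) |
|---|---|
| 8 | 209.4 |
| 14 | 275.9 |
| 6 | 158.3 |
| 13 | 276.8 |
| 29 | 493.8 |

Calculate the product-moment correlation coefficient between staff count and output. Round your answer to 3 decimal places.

n = 5, Σx = 70, Σy = 1414.2, Σxy = 24406.2, Σx² = 1306, Σy² = 465484.74
Sxx = Σx² − (Σx)²/n = 1306 − 980 = 326
Sxy = Σxy − (Σx)(Σy)/n = 24406.2 − 19798.8 = 4607.4
Syy = Σy² − (Σy)²/n = 465484.74 − 399992.328 = 65492.412
r = Sxy/√(Sxx·Syy) = 4607.4/√(21350526.312) = 4607.4/4620.662973 = 0.997130

0.997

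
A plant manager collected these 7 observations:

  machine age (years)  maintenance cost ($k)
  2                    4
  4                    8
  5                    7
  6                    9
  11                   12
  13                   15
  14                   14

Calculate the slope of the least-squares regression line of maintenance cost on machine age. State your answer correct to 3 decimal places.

n = 7, Σx = 55, Σy = 69, Σxy = 652, Σx² = 567
Sxx = Σx² − (Σx)²/n = 567 − 432.142857 = 134.857143
Sxy = Σxy − (Σx)(Σy)/n = 652 − 542.142857 = 109.857143
b = Sxy/Sxx = 109.857143/134.857143 = 0.814619

0.815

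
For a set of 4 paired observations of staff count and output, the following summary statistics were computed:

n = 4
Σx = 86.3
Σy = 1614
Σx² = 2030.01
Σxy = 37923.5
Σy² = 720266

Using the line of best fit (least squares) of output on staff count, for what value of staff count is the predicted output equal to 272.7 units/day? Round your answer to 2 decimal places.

Sxx = Σx² − (Σx)²/n = 2030.01 − 1861.9225 = 168.0875
Sxy = Σxy − (Σx)(Σy)/n = 37923.5 − 34822.05 = 3101.45
b = Sxy/Sxx = 3101.45/168.0875 = 18.451402
a = ȳ − b·x̄ = 403.5 − 18.451402·21.575 = 5.411006
Set a + b·x = 272.7: x = (272.7 − 5.411006) / 18.451402 = 14.486108

14.49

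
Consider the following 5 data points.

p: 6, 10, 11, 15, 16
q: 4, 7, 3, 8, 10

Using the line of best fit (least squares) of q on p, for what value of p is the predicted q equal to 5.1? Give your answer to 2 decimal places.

9.23

n = 5, Σx = 58, Σy = 32, Σxy = 407, Σx² = 738
Sxx = Σx² − (Σx)²/n = 738 − 672.8 = 65.2
Sxy = Σxy − (Σx)(Σy)/n = 407 − 371.2 = 35.8
b = Sxy/Sxx = 35.8/65.2 = 0.549080
a = ȳ − b·x̄ = 6.4 − 0.549080·11.6 = 0.030675
Set a + b·x = 5.1: x = (5.1 − 0.030675) / 0.549080 = 9.232402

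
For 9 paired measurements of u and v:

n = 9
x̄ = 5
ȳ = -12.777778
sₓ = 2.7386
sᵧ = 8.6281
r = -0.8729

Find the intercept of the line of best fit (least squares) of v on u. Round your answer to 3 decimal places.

b = r · sᵧ/sₓ = -0.8729 · 8.6281/2.7386 = -2.750116
a = ȳ − b·x̄ = -12.777778 − (-2.750116)·5 = 0.972803

0.973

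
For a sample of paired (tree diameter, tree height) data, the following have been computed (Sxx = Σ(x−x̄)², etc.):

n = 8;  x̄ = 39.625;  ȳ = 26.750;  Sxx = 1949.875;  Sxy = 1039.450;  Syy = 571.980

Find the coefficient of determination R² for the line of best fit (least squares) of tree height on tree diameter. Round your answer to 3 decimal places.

0.969

R² = Sxy²/(Sxx·Syy) = (1039.45)²/(1949.875·571.98) = 0.968768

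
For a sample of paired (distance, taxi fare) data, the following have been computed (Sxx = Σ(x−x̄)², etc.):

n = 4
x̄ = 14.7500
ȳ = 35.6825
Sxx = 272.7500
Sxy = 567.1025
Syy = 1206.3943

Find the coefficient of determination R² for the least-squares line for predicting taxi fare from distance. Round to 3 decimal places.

0.977

R² = Sxy²/(Sxx·Syy) = (567.1025)²/(272.75·1206.3943) = 0.977393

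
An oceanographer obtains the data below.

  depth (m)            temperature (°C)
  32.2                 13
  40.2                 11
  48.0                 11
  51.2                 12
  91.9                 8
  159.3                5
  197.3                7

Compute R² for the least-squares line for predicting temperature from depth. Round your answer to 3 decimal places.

n = 7, Σx = 620.1, Σy = 67, Σxy = 4916, Σx² = 80327.71, Σy² = 693
Sxx = Σx² − (Σx)²/n = 80327.71 − 54932.001429 = 25395.708571
Sxy = Σxy − (Σx)(Σy)/n = 4916 − 5935.242857 = -1019.242857
Syy = Σy² − (Σy)²/n = 693 − 641.285714 = 51.714286
R² = Sxy²/(Sxx·Syy) = (-1019.242857)²/(25395.708571·51.714286) = 0.791015

0.791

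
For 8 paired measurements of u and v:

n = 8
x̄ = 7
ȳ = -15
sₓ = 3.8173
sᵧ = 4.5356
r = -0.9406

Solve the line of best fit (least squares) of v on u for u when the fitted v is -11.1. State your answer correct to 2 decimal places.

b = r · sᵧ/sₓ = -0.9406 · 4.5356/3.8173 = -1.117592
a = ȳ − b·x̄ = -15 − (-1.117592)·7 = -7.176853
Set a + b·x = -11.1: x = (-11.1 − (-7.176853)) / (-1.117592) = 3.510356

3.51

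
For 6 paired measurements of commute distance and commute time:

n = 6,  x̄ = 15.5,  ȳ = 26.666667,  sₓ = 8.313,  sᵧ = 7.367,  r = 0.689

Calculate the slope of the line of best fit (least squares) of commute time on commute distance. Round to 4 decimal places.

0.6106

b = r · sᵧ/sₓ = 0.689 · 7.367/8.313 = 0.610593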